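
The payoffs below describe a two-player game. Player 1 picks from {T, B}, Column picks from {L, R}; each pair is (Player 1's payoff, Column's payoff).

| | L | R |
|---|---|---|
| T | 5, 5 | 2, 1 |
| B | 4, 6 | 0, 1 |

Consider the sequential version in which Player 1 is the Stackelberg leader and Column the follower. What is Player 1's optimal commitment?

T

Backward induction with Player 1 moving first.
- T → Column plays L (best of 5, 1); Player 1 gets 5.
- B → Column plays L (best of 6, 1); Player 1 gets 4.
Among 5, 4, the best is 5 at T. Subgame-perfect outcome: (T, L) with payoffs (5, 5).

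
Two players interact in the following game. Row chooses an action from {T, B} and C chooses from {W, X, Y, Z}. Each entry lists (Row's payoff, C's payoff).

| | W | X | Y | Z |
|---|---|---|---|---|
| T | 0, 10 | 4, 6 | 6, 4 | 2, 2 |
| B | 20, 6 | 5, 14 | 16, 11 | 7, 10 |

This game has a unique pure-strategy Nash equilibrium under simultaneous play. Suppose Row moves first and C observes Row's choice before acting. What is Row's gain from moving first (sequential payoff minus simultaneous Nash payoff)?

Solve by backward induction (Row leads).
- T → C plays W (best of 10, 6, 4, 2); Row gets 0.
- B → C plays X (best of 6, 14, 11, 10); Row gets 5.
Maximizing over 0, 5, Row chooses B. Subgame-perfect outcome: (B, X) with payoffs (5, 14).
Now find the simultaneous Nash equilibrium.
Row's best replies: W→B; X→B; Y→B; Z→B.
C's best replies: T→W; B→X.
The unique mutual best reply is (B, X), giving (5, 14).
Row's commitment gain: 5 − 5 = 0.

0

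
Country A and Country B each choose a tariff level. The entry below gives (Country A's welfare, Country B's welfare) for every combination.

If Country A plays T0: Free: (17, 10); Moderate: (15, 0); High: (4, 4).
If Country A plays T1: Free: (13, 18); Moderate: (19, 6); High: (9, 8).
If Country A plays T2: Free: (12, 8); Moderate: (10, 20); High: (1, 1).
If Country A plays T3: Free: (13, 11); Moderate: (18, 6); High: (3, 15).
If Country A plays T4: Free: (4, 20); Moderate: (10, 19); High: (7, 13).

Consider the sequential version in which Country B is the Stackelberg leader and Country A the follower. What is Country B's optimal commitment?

Free

Work backward from Country A's decision.
- Free: Country A compares 17, 13, 12, 13, 4 and picks T0; Country B would get 10.
- Moderate: Country A compares 15, 19, 10, 18, 10 and picks T1; Country B would get 6.
- High: Country A compares 4, 9, 1, 3, 7 and picks T1; Country B would get 8.
Maximizing over 10, 6, 8, Country B chooses Free. Subgame-perfect outcome: (T0, Free) with payoffs (17, 10).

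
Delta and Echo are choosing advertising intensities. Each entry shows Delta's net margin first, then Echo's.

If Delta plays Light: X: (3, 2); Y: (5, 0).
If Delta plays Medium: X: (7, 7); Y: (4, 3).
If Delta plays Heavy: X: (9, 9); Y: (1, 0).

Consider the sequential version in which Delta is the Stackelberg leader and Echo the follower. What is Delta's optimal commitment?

Backward induction with Delta moving first.
- Light: Echo compares 2, 0 and picks X; Delta would get 3.
- Medium: Echo compares 7, 3 and picks X; Delta would get 7.
- Heavy: Echo compares 9, 0 and picks X; Delta would get 9.
Maximizing over 3, 7, 9, Delta chooses Heavy. Subgame-perfect outcome: (Heavy, X) with payoffs (9, 9).

Heavy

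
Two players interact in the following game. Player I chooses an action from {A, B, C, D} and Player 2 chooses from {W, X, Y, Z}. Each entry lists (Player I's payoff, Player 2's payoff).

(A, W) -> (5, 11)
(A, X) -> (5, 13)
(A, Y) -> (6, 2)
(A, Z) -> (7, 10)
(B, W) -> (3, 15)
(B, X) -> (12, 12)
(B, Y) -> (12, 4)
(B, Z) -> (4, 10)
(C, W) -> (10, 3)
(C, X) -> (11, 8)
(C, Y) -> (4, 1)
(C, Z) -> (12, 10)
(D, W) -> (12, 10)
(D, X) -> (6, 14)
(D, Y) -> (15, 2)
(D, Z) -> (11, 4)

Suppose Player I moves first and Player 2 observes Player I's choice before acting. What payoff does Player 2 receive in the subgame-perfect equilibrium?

10

Player 2 best-responds to each possible Player I move:
- A: BR = X, leader payoff 5.
- B: BR = W, leader payoff 3.
- C: BR = Z, leader payoff 12.
- D: BR = X, leader payoff 6.
Player I's induced payoffs are 5, 3, 12, 6, so Player I commits to C. Subgame-perfect outcome: (C, Z) with payoffs (12, 10).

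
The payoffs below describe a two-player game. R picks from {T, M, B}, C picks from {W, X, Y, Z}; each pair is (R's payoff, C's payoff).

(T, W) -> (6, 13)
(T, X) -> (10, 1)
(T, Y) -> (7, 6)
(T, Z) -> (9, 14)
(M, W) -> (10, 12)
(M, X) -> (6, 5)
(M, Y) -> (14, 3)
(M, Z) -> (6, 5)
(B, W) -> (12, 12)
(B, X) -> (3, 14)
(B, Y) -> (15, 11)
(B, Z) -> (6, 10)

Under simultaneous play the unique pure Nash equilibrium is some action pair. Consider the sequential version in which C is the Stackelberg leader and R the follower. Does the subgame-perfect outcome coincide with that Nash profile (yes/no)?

R best-responds to each possible C move:
- W → R plays B (best of 6, 10, 12); C gets 12.
- X → R plays T (best of 10, 6, 3); C gets 1.
- Y → R plays B (best of 7, 14, 15); C gets 11.
- Z → R plays T (best of 9, 6, 6); C gets 14.
C's induced payoffs are 12, 1, 11, 14, so C commits to Z. Subgame-perfect outcome: (T, Z) with payoffs (9, 14).
Now find the simultaneous Nash equilibrium.
R's best replies: W→B; X→T; Y→B; Z→T.
C's best replies: T→Z; M→W; B→X.
The unique mutual best reply is (T, Z), giving (9, 14).
Sequential outcome (T, Z) coincides with the Nash profile (T, Z).

yes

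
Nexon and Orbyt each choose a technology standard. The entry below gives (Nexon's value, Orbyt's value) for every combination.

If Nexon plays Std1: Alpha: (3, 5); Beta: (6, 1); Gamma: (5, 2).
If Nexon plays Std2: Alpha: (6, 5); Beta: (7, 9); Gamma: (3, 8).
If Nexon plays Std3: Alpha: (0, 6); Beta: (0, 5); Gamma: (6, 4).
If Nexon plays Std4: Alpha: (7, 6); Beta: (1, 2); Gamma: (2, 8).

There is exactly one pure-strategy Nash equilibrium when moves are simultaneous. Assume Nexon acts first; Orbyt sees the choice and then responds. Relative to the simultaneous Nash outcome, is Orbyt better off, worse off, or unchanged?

unchanged

Orbyt best-responds to each possible Nexon move:
- Std1: Orbyt compares 5, 1, 2 and picks Alpha; Nexon would get 3.
- Std2: Orbyt compares 5, 9, 8 and picks Beta; Nexon would get 7.
- Std3: Orbyt compares 6, 5, 4 and picks Alpha; Nexon would get 0.
- Std4: Orbyt compares 6, 2, 8 and picks Gamma; Nexon would get 2.
Nexon's induced payoffs are 3, 7, 0, 2, so Nexon commits to Std2. Subgame-perfect outcome: (Std2, Beta) with payoffs (7, 9).
For the simultaneous game, intersect best replies.
Nexon's best replies: Alpha→Std4; Beta→Std2; Gamma→Std3.
Orbyt's best replies: Std1→Alpha; Std2→Beta; Std3→Alpha; Std4→Gamma.
The unique mutual best reply is (Std2, Beta), giving (7, 9).
Orbyt earns 9 sequentially versus 9 at the Nash outcome: unchanged.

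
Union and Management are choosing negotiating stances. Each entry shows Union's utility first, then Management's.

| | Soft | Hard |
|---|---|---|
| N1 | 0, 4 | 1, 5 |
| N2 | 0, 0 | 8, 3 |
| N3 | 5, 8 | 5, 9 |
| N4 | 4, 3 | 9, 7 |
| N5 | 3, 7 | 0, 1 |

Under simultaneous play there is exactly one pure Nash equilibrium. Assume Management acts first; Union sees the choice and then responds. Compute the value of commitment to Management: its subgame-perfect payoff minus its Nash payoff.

1

Backward induction with Management moving first.
- Soft → Union plays N3 (best of 0, 0, 5, 4, 3); Management gets 8.
- Hard → Union plays N4 (best of 1, 8, 5, 9, 0); Management gets 7.
Among 8, 7, the best is 8 at Soft. Subgame-perfect outcome: (N3, Soft) with payoffs (5, 8).
Under simultaneous play:
Union's best replies: Soft→N3; Hard→N4.
Management's best replies: N1→Hard; N2→Hard; N3→Hard; N4→Hard; N5→Soft.
The unique mutual best reply is (N4, Hard), giving (9, 7).
Management's commitment gain: 8 − 7 = 1.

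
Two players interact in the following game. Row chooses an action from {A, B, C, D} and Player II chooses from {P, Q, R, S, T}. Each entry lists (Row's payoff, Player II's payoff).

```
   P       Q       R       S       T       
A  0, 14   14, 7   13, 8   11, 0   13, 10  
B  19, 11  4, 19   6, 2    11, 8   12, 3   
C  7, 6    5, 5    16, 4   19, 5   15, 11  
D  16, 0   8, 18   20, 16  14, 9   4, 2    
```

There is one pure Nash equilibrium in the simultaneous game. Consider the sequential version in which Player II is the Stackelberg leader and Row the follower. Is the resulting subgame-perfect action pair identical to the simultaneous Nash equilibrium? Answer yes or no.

Row best-responds to each possible Player II move:
- P → Row plays B (best of 0, 19, 7, 16); Player II gets 11.
- Q → Row plays A (best of 14, 4, 5, 8); Player II gets 7.
- R → Row plays D (best of 13, 6, 16, 20); Player II gets 16.
- S → Row plays C (best of 11, 11, 19, 14); Player II gets 5.
- T → Row plays C (best of 13, 12, 15, 4); Player II gets 11.
Among 11, 7, 16, 5, 11, the best is 16 at R. Subgame-perfect outcome: (D, R) with payoffs (20, 16).
For the simultaneous game, intersect best replies.
Row's best replies: P→B; Q→A; R→D; S→C; T→C.
Player II's best replies: A→P; B→Q; C→T; D→Q.
Only (C, T) has each player best-responding; Nash payoffs (15, 11).
Sequential outcome (D, R) differs from the Nash profile (C, T).

no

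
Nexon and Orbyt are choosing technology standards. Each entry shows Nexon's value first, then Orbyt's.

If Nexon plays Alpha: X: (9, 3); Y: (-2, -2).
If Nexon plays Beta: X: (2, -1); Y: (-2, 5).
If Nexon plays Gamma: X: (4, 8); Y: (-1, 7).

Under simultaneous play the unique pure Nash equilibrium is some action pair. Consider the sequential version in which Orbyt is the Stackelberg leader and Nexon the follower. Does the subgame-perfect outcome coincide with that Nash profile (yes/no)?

Work backward from Nexon's decision.
- X → Nexon plays Alpha (best of 9, 2, 4); Orbyt gets 3.
- Y → Nexon plays Gamma (best of -2, -2, -1); Orbyt gets 7.
Maximizing over 3, 7, Orbyt chooses Y. Subgame-perfect outcome: (Gamma, Y) with payoffs (-1, 7).
Now find the simultaneous Nash equilibrium.
Nexon's best replies: X→Alpha; Y→Gamma.
Orbyt's best replies: Alpha→X; Beta→Y; Gamma→X.
Only (Alpha, X) has each player best-responding; Nash payoffs (9, 3).
Sequential outcome (Gamma, Y) differs from the Nash profile (Alpha, X).

no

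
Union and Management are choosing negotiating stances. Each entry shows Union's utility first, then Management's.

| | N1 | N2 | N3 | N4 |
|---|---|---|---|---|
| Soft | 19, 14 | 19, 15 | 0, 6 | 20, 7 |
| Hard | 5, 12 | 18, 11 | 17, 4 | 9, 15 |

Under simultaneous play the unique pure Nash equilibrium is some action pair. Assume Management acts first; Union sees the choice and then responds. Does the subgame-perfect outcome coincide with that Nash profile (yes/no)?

yes

Solve by backward induction (Management leads).
- N1 → Union plays Soft (best of 19, 5); Management gets 14.
- N2 → Union plays Soft (best of 19, 18); Management gets 15.
- N3 → Union plays Hard (best of 0, 17); Management gets 4.
- N4 → Union plays Soft (best of 20, 9); Management gets 7.
Management's induced payoffs are 14, 15, 4, 7, so Management commits to N2. Subgame-perfect outcome: (Soft, N2) with payoffs (19, 15).
Now find the simultaneous Nash equilibrium.
Union's best replies: N1→Soft; N2→Soft; N3→Hard; N4→Soft.
Management's best replies: Soft→N2; Hard→N4.
The unique mutual best reply is (Soft, N2), giving (19, 15).
Sequential outcome (Soft, N2) coincides with the Nash profile (Soft, N2).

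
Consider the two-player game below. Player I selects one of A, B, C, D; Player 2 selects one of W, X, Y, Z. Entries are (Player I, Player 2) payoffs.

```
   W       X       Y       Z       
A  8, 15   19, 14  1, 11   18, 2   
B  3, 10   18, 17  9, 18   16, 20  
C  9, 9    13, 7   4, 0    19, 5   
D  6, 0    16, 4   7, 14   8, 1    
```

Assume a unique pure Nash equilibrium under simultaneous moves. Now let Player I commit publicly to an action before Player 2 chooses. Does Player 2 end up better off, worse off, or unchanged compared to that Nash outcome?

Work backward from Player 2's decision.
- A: BR = W, leader payoff 8.
- B: BR = Z, leader payoff 16.
- C: BR = W, leader payoff 9.
- D: BR = Y, leader payoff 7.
Maximizing over 8, 16, 9, 7, Player I chooses B. Subgame-perfect outcome: (B, Z) with payoffs (16, 20).
Now find the simultaneous Nash equilibrium.
Player I's best replies: W→C; X→A; Y→B; Z→C.
Player 2's best replies: A→W; B→Z; C→W; D→Y.
Only (C, W) has each player best-responding; Nash payoffs (9, 9).
Player 2 earns 20 sequentially versus 9 at the Nash outcome: better off.

better off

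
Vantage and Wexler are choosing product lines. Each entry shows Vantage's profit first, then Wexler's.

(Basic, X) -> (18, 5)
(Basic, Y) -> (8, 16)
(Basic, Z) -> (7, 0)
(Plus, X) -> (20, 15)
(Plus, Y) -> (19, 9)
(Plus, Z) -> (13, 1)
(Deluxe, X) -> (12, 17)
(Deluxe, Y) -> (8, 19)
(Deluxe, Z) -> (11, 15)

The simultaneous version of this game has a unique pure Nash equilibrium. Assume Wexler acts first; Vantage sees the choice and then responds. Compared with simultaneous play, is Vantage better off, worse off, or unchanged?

unchanged

Solve by backward induction (Wexler leads).
- X: Vantage compares 18, 20, 12 and picks Plus; Wexler would get 15.
- Y: Vantage compares 8, 19, 8 and picks Plus; Wexler would get 9.
- Z: Vantage compares 7, 13, 11 and picks Plus; Wexler would get 1.
Wexler's induced payoffs are 15, 9, 1, so Wexler commits to X. Subgame-perfect outcome: (Plus, X) with payoffs (20, 15).
Under simultaneous play:
Vantage's best replies: X→Plus; Y→Plus; Z→Plus.
Wexler's best replies: Basic→Y; Plus→X; Deluxe→Y.
The unique mutual best reply is (Plus, X), giving (20, 15).
Vantage earns 20 sequentially versus 20 at the Nash outcome: unchanged.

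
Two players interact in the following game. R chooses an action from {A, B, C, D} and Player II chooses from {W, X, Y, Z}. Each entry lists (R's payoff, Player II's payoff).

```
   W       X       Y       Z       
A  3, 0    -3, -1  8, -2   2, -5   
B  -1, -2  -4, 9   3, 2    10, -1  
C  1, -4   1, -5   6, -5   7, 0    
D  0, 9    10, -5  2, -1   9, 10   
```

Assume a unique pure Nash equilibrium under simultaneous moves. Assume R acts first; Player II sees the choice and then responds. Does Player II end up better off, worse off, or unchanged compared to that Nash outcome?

Solve by backward induction (R leads).
- A: BR = W, leader payoff 3.
- B: BR = X, leader payoff -4.
- C: BR = Z, leader payoff 7.
- D: BR = Z, leader payoff 9.
Among 3, -4, 7, 9, the best is 9 at D. Subgame-perfect outcome: (D, Z) with payoffs (9, 10).
Now find the simultaneous Nash equilibrium.
R's best replies: W→A; X→D; Y→A; Z→B.
Player II's best replies: A→W; B→X; C→Z; D→Z.
The unique mutual best reply is (A, W), giving (3, 0).
Player II earns 10 sequentially versus 0 at the Nash outcome: better off.

better off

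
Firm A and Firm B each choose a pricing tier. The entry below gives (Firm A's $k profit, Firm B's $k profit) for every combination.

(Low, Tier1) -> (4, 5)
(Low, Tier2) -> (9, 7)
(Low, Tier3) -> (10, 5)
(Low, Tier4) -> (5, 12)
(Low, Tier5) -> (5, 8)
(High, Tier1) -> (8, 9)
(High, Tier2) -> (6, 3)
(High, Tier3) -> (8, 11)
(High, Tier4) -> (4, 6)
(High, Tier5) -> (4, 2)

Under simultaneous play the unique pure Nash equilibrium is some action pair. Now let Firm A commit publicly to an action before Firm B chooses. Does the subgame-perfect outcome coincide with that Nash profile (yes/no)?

Work backward from Firm B's decision.
- Low → Firm B plays Tier4 (best of 5, 7, 5, 12, 8); Firm A gets 5.
- High → Firm B plays Tier3 (best of 9, 3, 11, 6, 2); Firm A gets 8.
Firm A's induced payoffs are 5, 8, so Firm A commits to High. Subgame-perfect outcome: (High, Tier3) with payoffs (8, 11).
Under simultaneous play:
Firm A's best replies: Tier1→High; Tier2→Low; Tier3→Low; Tier4→Low; Tier5→Low.
Firm B's best replies: Low→Tier4; High→Tier3.
The unique mutual best reply is (Low, Tier4), giving (5, 12).
Sequential outcome (High, Tier3) differs from the Nash profile (Low, Tier4).

no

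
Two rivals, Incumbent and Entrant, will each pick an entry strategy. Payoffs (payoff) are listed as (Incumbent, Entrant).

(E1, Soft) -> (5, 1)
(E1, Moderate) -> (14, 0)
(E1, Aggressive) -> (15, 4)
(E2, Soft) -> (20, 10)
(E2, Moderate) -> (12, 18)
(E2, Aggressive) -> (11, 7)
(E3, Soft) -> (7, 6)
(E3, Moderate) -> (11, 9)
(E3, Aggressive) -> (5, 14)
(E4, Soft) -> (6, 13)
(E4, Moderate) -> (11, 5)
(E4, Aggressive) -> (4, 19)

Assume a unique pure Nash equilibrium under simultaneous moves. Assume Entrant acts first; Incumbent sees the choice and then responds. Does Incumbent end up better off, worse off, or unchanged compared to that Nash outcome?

Backward induction with Entrant moving first.
- Soft → Incumbent plays E2 (best of 5, 20, 7, 6); Entrant gets 10.
- Moderate → Incumbent plays E1 (best of 14, 12, 11, 11); Entrant gets 0.
- Aggressive → Incumbent plays E1 (best of 15, 11, 5, 4); Entrant gets 4.
Maximizing over 10, 0, 4, Entrant chooses Soft. Subgame-perfect outcome: (E2, Soft) with payoffs (20, 10).
Now find the simultaneous Nash equilibrium.
Incumbent's best replies: Soft→E2; Moderate→E1; Aggressive→E1.
Entrant's best replies: E1→Aggressive; E2→Moderate; E3→Aggressive; E4→Aggressive.
Only (E1, Aggressive) has each player best-responding; Nash payoffs (15, 4).
Incumbent earns 20 sequentially versus 15 at the Nash outcome: better off.

better off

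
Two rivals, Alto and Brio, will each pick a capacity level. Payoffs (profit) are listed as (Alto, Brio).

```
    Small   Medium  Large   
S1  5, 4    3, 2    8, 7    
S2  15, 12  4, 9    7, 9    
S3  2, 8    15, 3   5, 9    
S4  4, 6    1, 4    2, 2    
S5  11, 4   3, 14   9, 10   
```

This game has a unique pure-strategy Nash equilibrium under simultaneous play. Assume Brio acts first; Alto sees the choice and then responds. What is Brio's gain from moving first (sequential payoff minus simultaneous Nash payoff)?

0

Work backward from Alto's decision.
- Small: Alto compares 5, 15, 2, 4, 11 and picks S2; Brio would get 12.
- Medium: Alto compares 3, 4, 15, 1, 3 and picks S3; Brio would get 3.
- Large: Alto compares 8, 7, 5, 2, 9 and picks S5; Brio would get 10.
Brio's induced payoffs are 12, 3, 10, so Brio commits to Small. Subgame-perfect outcome: (S2, Small) with payoffs (15, 12).
For the simultaneous game, intersect best replies.
Alto's best replies: Small→S2; Medium→S3; Large→S5.
Brio's best replies: S1→Large; S2→Small; S3→Large; S4→Small; S5→Medium.
Only (S2, Small) has each player best-responding; Nash payoffs (15, 12).
Brio's commitment gain: 12 − 12 = 0.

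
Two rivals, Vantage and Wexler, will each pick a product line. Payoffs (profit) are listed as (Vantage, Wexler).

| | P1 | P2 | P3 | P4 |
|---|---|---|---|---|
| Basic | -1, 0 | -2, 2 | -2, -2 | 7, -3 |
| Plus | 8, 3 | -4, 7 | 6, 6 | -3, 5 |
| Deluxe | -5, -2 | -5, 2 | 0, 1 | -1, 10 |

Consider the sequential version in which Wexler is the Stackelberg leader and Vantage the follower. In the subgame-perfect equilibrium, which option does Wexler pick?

P3

Backward induction with Wexler moving first.
- P1: BR = Plus, leader payoff 3.
- P2: BR = Basic, leader payoff 2.
- P3: BR = Plus, leader payoff 6.
- P4: BR = Basic, leader payoff -3.
Maximizing over 3, 2, 6, -3, Wexler chooses P3. Subgame-perfect outcome: (Plus, P3) with payoffs (6, 6).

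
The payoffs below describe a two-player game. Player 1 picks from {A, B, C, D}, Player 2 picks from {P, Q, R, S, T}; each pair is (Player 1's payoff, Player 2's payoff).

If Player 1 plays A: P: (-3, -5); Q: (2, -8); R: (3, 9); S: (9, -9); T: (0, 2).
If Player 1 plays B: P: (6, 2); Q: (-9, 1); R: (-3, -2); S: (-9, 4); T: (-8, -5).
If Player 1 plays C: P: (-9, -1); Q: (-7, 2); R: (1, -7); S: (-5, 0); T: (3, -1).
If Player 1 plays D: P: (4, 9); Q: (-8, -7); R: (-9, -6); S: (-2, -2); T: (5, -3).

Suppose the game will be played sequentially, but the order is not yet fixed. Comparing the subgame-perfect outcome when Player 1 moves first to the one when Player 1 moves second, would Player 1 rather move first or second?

If Player 1 leads: Player 2's best replies are A→R, B→S, C→Q, D→P; Player 1's induced payoffs 3, -9, -7, 4; outcome (D, P), payoffs (4, 9).
If Player 2 leads: Player 1's best replies are P→B, Q→A, R→A, S→A, T→D; Player 2's induced payoffs 2, -8, 9, -9, -3; outcome (A, R), payoffs (3, 9).
Player 1 gets 4 moving first and 3 moving second, so Player 1 prefers to move first.

first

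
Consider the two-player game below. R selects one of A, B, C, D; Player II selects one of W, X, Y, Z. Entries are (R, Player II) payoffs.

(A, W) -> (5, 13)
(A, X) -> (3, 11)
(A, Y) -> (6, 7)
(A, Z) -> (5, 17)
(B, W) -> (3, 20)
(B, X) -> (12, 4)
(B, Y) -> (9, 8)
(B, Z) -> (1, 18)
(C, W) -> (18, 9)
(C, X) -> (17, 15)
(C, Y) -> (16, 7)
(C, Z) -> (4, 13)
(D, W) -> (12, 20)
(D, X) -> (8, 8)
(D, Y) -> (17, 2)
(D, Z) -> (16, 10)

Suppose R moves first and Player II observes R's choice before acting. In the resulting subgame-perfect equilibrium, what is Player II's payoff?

15

Player II best-responds to each possible R move:
- A: BR = Z, leader payoff 5.
- B: BR = W, leader payoff 3.
- C: BR = X, leader payoff 17.
- D: BR = W, leader payoff 12.
Maximizing over 5, 3, 17, 12, R chooses C. Subgame-perfect outcome: (C, X) with payoffs (17, 15).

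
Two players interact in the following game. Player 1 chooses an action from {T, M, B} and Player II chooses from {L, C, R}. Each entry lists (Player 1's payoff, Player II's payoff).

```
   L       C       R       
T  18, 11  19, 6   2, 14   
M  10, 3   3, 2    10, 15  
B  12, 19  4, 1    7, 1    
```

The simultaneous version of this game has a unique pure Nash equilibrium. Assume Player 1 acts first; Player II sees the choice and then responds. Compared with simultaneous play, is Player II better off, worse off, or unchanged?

Solve by backward induction (Player 1 leads).
- T: BR = R, leader payoff 2.
- M: BR = R, leader payoff 10.
- B: BR = L, leader payoff 12.
Among 2, 10, 12, the best is 12 at B. Subgame-perfect outcome: (B, L) with payoffs (12, 19).
For the simultaneous game, intersect best replies.
Player 1's best replies: L→T; C→T; R→M.
Player II's best replies: T→R; M→R; B→L.
The unique mutual best reply is (M, R), giving (10, 15).
Player II earns 19 sequentially versus 15 at the Nash outcome: better off.

better off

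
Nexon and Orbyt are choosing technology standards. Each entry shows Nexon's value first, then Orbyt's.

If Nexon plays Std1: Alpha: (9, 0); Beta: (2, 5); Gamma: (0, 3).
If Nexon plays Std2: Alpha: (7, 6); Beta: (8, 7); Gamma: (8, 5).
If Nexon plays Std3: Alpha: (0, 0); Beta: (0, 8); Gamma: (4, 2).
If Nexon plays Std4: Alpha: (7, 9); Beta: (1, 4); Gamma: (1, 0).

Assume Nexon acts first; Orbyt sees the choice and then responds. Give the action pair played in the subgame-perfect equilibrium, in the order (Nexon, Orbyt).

Backward induction with Nexon moving first.
- Std1: Orbyt compares 0, 5, 3 and picks Beta; Nexon would get 2.
- Std2: Orbyt compares 6, 7, 5 and picks Beta; Nexon would get 8.
- Std3: Orbyt compares 0, 8, 2 and picks Beta; Nexon would get 0.
- Std4: Orbyt compares 9, 4, 0 and picks Alpha; Nexon would get 7.
Nexon's induced payoffs are 2, 8, 0, 7, so Nexon commits to Std2. Subgame-perfect outcome: (Std2, Beta) with payoffs (8, 7).

(Std2, Beta)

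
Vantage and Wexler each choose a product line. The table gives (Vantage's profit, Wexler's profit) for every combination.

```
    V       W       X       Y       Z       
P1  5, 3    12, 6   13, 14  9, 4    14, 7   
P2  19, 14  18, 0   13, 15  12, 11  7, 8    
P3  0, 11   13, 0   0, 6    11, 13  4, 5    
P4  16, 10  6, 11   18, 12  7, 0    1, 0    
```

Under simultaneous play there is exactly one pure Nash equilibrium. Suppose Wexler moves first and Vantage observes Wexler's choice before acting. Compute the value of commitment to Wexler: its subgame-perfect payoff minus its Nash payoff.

Vantage best-responds to each possible Wexler move:
- V: BR = P2, leader payoff 14.
- W: BR = P2, leader payoff 0.
- X: BR = P4, leader payoff 12.
- Y: BR = P2, leader payoff 11.
- Z: BR = P1, leader payoff 7.
Maximizing over 14, 0, 12, 11, 7, Wexler chooses V. Subgame-perfect outcome: (P2, V) with payoffs (19, 14).
Now find the simultaneous Nash equilibrium.
Vantage's best replies: V→P2; W→P2; X→P4; Y→P2; Z→P1.
Wexler's best replies: P1→X; P2→X; P3→Y; P4→X.
The unique mutual best reply is (P4, X), giving (18, 12).
Wexler's commitment gain: 14 − 12 = 2.

2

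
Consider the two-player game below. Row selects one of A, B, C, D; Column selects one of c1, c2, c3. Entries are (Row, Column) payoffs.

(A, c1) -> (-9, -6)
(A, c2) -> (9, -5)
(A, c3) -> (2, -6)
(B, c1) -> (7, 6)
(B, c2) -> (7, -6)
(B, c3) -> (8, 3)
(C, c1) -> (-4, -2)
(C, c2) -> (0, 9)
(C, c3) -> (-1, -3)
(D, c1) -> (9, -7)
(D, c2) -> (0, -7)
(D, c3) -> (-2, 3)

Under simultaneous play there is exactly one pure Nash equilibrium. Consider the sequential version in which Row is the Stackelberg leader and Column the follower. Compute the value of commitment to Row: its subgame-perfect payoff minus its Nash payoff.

Backward induction with Row moving first.
- A: BR = c2, leader payoff 9.
- B: BR = c1, leader payoff 7.
- C: BR = c2, leader payoff 0.
- D: BR = c3, leader payoff -2.
Row's induced payoffs are 9, 7, 0, -2, so Row commits to A. Subgame-perfect outcome: (A, c2) with payoffs (9, -5).
Under simultaneous play:
Row's best replies: c1→D; c2→A; c3→B.
Column's best replies: A→c2; B→c1; C→c2; D→c3.
The unique mutual best reply is (A, c2), giving (9, -5).
Row's commitment gain: 9 − 9 = 0.

0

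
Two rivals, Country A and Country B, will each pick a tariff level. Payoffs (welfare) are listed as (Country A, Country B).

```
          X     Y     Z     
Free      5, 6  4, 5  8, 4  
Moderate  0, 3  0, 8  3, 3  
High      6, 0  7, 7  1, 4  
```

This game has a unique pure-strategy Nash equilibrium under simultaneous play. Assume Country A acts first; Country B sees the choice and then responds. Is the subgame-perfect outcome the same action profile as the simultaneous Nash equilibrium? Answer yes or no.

Country B best-responds to each possible Country A move:
- Free: Country B compares 6, 5, 4 and picks X; Country A would get 5.
- Moderate: Country B compares 3, 8, 3 and picks Y; Country A would get 0.
- High: Country B compares 0, 7, 4 and picks Y; Country A would get 7.
Country A's induced payoffs are 5, 0, 7, so Country A commits to High. Subgame-perfect outcome: (High, Y) with payoffs (7, 7).
Now find the simultaneous Nash equilibrium.
Country A's best replies: X→High; Y→High; Z→Free.
Country B's best replies: Free→X; Moderate→Y; High→Y.
Only (High, Y) has each player best-responding; Nash payoffs (7, 7).
Sequential outcome (High, Y) coincides with the Nash profile (High, Y).

yes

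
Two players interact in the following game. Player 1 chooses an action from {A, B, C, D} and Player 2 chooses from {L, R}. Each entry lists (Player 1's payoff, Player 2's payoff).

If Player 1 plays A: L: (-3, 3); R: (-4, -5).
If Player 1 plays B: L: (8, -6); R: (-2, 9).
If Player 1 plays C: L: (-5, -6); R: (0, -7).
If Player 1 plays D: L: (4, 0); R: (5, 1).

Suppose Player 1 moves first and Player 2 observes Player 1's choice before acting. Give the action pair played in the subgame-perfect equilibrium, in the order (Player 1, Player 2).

Work backward from Player 2's decision.
- A: BR = L, leader payoff -3.
- B: BR = R, leader payoff -2.
- C: BR = L, leader payoff -5.
- D: BR = R, leader payoff 5.
Player 1's induced payoffs are -3, -2, -5, 5, so Player 1 commits to D. Subgame-perfect outcome: (D, R) with payoffs (5, 1).

(D, R)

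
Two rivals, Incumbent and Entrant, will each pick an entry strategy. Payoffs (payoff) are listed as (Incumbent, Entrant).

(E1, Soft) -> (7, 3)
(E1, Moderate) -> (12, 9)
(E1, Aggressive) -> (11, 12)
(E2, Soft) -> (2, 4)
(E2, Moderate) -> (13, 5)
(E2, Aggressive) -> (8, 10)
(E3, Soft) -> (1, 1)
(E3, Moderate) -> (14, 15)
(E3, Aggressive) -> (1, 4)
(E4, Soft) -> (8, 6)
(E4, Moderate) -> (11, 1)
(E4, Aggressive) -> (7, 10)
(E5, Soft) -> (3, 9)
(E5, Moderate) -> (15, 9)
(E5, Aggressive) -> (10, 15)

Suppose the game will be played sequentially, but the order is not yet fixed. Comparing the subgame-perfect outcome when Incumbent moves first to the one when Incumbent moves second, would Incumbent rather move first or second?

first

If Incumbent leads: Entrant's best replies are E1→Aggressive, E2→Aggressive, E3→Moderate, E4→Aggressive, E5→Aggressive; Incumbent's induced payoffs 11, 8, 14, 7, 10; outcome (E3, Moderate), payoffs (14, 15).
If Entrant leads: Incumbent's best replies are Soft→E4, Moderate→E5, Aggressive→E1; Entrant's induced payoffs 6, 9, 12; outcome (E1, Aggressive), payoffs (11, 12).
Incumbent gets 14 moving first and 11 moving second, so Incumbent prefers to move first.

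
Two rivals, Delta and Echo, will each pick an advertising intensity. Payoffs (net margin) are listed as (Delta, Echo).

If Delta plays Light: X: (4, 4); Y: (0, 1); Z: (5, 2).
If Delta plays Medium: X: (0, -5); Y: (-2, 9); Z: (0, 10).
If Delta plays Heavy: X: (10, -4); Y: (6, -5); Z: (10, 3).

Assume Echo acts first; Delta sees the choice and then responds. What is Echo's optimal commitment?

Z

Work backward from Delta's decision.
- X → Delta plays Heavy (best of 4, 0, 10); Echo gets -4.
- Y → Delta plays Heavy (best of 0, -2, 6); Echo gets -5.
- Z → Delta plays Heavy (best of 5, 0, 10); Echo gets 3.
Maximizing over -4, -5, 3, Echo chooses Z. Subgame-perfect outcome: (Heavy, Z) with payoffs (10, 3).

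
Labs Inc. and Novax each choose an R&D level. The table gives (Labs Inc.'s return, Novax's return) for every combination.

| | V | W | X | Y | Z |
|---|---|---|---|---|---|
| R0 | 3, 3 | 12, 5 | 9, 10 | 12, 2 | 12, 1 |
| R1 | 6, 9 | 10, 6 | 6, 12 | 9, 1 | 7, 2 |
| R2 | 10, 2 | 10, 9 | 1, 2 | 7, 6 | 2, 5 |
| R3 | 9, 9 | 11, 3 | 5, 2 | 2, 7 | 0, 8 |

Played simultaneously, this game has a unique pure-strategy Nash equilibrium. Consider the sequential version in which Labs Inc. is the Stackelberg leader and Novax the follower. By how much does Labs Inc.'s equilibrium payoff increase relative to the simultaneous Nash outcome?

1

Work backward from Novax's decision.
- R0: Novax compares 3, 5, 10, 2, 1 and picks X; Labs Inc. would get 9.
- R1: Novax compares 9, 6, 12, 1, 2 and picks X; Labs Inc. would get 6.
- R2: Novax compares 2, 9, 2, 6, 5 and picks W; Labs Inc. would get 10.
- R3: Novax compares 9, 3, 2, 7, 8 and picks V; Labs Inc. would get 9.
Among 9, 6, 10, 9, the best is 10 at R2. Subgame-perfect outcome: (R2, W) with payoffs (10, 9).
Now find the simultaneous Nash equilibrium.
Labs Inc.'s best replies: V→R2; W→R0; X→R0; Y→R0; Z→R0.
Novax's best replies: R0→X; R1→X; R2→W; R3→V.
Only (R0, X) has each player best-responding; Nash payoffs (9, 10).
Labs Inc.'s commitment gain: 10 − 9 = 1.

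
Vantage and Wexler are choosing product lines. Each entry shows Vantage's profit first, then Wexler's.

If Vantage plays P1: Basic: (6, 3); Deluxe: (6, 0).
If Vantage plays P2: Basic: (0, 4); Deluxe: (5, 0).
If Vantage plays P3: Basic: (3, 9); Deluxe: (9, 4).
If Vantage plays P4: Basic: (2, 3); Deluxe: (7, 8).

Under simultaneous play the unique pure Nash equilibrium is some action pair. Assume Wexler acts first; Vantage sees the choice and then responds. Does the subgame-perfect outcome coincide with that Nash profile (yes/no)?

Vantage best-responds to each possible Wexler move:
- Basic: BR = P1, leader payoff 3.
- Deluxe: BR = P3, leader payoff 4.
Wexler's induced payoffs are 3, 4, so Wexler commits to Deluxe. Subgame-perfect outcome: (P3, Deluxe) with payoffs (9, 4).
For the simultaneous game, intersect best replies.
Vantage's best replies: Basic→P1; Deluxe→P3.
Wexler's best replies: P1→Basic; P2→Basic; P3→Basic; P4→Deluxe.
The unique mutual best reply is (P1, Basic), giving (6, 3).
Sequential outcome (P3, Deluxe) differs from the Nash profile (P1, Basic).

no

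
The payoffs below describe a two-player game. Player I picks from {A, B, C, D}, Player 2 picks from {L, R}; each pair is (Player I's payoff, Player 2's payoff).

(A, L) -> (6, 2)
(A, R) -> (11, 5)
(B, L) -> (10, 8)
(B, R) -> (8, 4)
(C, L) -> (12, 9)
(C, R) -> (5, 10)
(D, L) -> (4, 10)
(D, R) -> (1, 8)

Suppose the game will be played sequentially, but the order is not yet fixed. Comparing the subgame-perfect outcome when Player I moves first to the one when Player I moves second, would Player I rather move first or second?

second

If Player I leads: Player 2's best replies are A→R, B→L, C→R, D→L; Player I's induced payoffs 11, 10, 5, 4; outcome (A, R), payoffs (11, 5).
If Player 2 leads: Player I's best replies are L→C, R→A; Player 2's induced payoffs 9, 5; outcome (C, L), payoffs (12, 9).
Player I gets 11 moving first and 12 moving second, so Player I prefers to move second.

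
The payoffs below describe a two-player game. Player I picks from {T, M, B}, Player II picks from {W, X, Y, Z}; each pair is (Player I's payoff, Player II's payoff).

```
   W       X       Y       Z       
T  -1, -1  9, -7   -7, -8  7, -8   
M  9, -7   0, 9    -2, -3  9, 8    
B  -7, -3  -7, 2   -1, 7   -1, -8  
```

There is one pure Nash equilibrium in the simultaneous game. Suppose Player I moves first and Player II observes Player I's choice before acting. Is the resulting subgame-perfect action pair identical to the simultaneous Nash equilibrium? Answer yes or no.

Work backward from Player II's decision.
- T: BR = W, leader payoff -1.
- M: BR = X, leader payoff 0.
- B: BR = Y, leader payoff -1.
Player I's induced payoffs are -1, 0, -1, so Player I commits to M. Subgame-perfect outcome: (M, X) with payoffs (0, 9).
Now find the simultaneous Nash equilibrium.
Player I's best replies: W→M; X→T; Y→B; Z→M.
Player II's best replies: T→W; M→X; B→Y.
The unique mutual best reply is (B, Y), giving (-1, 7).
Sequential outcome (M, X) differs from the Nash profile (B, Y).

no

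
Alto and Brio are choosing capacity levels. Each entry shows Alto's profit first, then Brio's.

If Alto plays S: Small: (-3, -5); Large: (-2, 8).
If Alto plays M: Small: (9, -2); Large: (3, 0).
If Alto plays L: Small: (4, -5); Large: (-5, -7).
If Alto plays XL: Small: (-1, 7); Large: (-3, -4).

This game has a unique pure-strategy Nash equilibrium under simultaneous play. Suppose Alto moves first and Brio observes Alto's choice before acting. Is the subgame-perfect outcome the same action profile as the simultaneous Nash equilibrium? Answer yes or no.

Backward induction with Alto moving first.
- S: BR = Large, leader payoff -2.
- M: BR = Large, leader payoff 3.
- L: BR = Small, leader payoff 4.
- XL: BR = Small, leader payoff -1.
Alto's induced payoffs are -2, 3, 4, -1, so Alto commits to L. Subgame-perfect outcome: (L, Small) with payoffs (4, -5).
Under simultaneous play:
Alto's best replies: Small→M; Large→M.
Brio's best replies: S→Large; M→Large; L→Small; XL→Small.
The unique mutual best reply is (M, Large), giving (3, 0).
Sequential outcome (L, Small) differs from the Nash profile (M, Large).

no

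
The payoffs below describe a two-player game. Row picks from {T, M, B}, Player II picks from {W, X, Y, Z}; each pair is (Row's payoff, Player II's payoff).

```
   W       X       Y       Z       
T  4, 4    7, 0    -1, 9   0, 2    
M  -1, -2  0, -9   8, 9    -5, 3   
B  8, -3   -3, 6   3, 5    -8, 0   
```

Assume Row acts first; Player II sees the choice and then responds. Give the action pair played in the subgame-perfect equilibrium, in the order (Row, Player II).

Solve by backward induction (Row leads).
- T: BR = Y, leader payoff -1.
- M: BR = Y, leader payoff 8.
- B: BR = X, leader payoff -3.
Among -1, 8, -3, the best is 8 at M. Subgame-perfect outcome: (M, Y) with payoffs (8, 9).

(M, Y)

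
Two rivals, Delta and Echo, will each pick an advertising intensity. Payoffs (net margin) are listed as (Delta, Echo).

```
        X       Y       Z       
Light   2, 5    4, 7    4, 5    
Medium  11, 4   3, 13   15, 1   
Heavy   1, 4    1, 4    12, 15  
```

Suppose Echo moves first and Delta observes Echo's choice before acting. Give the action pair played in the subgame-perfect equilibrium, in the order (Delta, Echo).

Solve by backward induction (Echo leads).
- X: BR = Medium, leader payoff 4.
- Y: BR = Light, leader payoff 7.
- Z: BR = Medium, leader payoff 1.
Maximizing over 4, 7, 1, Echo chooses Y. Subgame-perfect outcome: (Light, Y) with payoffs (4, 7).

(Light, Y)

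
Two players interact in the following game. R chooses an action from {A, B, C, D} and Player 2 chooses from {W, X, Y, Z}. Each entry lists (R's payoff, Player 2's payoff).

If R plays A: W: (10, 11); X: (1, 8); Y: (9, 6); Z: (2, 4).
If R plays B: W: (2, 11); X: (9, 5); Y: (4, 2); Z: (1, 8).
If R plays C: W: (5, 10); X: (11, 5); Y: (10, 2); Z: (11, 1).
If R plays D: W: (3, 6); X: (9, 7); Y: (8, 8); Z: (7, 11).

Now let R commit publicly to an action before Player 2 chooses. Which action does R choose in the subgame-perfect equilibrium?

Solve by backward induction (R leads).
- A: BR = W, leader payoff 10.
- B: BR = W, leader payoff 2.
- C: BR = W, leader payoff 5.
- D: BR = Z, leader payoff 7.
R's induced payoffs are 10, 2, 5, 7, so R commits to A. Subgame-perfect outcome: (A, W) with payoffs (10, 11).

A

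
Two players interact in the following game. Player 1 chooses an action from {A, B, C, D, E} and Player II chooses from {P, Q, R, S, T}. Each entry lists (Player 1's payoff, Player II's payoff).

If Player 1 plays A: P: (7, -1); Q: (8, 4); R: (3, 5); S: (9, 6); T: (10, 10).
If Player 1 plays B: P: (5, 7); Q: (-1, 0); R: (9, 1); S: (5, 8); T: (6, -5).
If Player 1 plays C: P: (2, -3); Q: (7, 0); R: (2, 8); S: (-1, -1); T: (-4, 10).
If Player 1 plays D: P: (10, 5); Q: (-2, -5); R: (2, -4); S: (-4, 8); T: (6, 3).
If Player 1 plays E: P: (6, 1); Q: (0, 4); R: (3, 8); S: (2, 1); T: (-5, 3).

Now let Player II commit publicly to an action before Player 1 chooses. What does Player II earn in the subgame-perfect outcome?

10

Backward induction with Player II moving first.
- P → Player 1 plays D (best of 7, 5, 2, 10, 6); Player II gets 5.
- Q → Player 1 plays A (best of 8, -1, 7, -2, 0); Player II gets 4.
- R → Player 1 plays B (best of 3, 9, 2, 2, 3); Player II gets 1.
- S → Player 1 plays A (best of 9, 5, -1, -4, 2); Player II gets 6.
- T → Player 1 plays A (best of 10, 6, -4, 6, -5); Player II gets 10.
Among 5, 4, 1, 6, 10, the best is 10 at T. Subgame-perfect outcome: (A, T) with payoffs (10, 10).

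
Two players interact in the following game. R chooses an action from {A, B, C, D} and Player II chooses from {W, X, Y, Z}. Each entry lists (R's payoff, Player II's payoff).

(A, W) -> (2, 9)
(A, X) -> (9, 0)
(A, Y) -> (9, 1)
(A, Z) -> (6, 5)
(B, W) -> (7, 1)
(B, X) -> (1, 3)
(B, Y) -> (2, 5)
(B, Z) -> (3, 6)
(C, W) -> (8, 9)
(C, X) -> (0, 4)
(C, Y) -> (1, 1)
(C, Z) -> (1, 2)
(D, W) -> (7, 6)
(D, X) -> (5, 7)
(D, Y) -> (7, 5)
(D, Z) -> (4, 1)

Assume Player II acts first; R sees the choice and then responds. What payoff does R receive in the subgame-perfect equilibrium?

8

Backward induction with Player II moving first.
- W: BR = C, leader payoff 9.
- X: BR = A, leader payoff 0.
- Y: BR = A, leader payoff 1.
- Z: BR = A, leader payoff 5.
Maximizing over 9, 0, 1, 5, Player II chooses W. Subgame-perfect outcome: (C, W) with payoffs (8, 9).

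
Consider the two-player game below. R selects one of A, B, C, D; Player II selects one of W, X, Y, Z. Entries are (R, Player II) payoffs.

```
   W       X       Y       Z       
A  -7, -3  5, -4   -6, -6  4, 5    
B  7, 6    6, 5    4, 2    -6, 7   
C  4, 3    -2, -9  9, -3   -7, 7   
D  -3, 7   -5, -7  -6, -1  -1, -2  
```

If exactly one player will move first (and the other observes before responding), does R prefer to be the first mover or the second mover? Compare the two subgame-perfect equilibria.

If R leads: Player II's best replies are A→Z, B→Z, C→Z, D→W; R's induced payoffs 4, -6, -7, -3; outcome (A, Z), payoffs (4, 5).
If Player II leads: R's best replies are W→B, X→B, Y→C, Z→A; Player II's induced payoffs 6, 5, -3, 5; outcome (B, W), payoffs (7, 6).
R gets 4 moving first and 7 moving second, so R prefers to move second.

second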